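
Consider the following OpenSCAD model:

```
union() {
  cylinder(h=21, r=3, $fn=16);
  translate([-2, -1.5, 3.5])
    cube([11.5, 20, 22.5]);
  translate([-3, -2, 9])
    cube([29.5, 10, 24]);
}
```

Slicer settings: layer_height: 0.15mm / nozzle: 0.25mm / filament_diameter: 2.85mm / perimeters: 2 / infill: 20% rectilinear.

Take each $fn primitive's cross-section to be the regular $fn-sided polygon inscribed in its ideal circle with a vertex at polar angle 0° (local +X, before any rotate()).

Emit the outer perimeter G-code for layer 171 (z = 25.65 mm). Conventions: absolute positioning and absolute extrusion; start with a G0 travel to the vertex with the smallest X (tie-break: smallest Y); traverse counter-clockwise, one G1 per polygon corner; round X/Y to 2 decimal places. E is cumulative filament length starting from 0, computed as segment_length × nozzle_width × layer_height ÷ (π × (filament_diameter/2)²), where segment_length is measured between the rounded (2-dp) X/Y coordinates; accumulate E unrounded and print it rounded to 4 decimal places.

At z = 25.65 mm: the cylinder is not intersected at this z (z outside [0, 21]); the 11.5×20 cube at (-2, -1.5) contributes its full rectangle; the 29.5×10 cube at (-3, -2) contributes its full rectangle; Merging all regions: the regions partially overlap (shared area 109.25 mm²), so overlapping operands fuse into one piece — 1 connected region. The outline is a single polygon with 8 vertices. Extrusion per mm of travel: 0.25 × 0.15 / (π × 1.425²) = 0.005878. Accumulating E over each segment gives final E = 0.5878.

G0 X-3.00 Y-2.00 Z25.65
G1 X26.50 Y-2.00 E0.1734
G1 X26.50 Y8.00 E0.2322
G1 X9.50 Y8.00 E0.3321
G1 X9.50 Y18.50 E0.3938
G1 X-2.00 Y18.50 E0.4614
G1 X-2.00 Y8.00 E0.5232
G1 X-3.00 Y8.00 E0.5290
G1 X-3.00 Y-2.00 E0.5878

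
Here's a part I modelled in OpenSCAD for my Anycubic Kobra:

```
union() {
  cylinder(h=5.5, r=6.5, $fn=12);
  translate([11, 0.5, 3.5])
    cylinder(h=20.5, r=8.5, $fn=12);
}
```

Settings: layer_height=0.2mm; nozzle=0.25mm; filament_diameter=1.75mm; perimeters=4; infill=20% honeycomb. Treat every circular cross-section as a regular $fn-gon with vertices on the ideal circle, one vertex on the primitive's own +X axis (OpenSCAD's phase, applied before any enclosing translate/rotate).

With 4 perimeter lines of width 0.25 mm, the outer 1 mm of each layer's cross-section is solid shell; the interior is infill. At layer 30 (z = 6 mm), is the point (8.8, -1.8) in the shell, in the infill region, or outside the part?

At z = 6 mm: the cylinder is absent (z outside [0, 5.5]); the r=8.5 cylinder at (11, 0.5) contributes a regular 12-gon of circumradius 8.5; Taking the union: only the r=8.5 cylinder at (11, 0.5) is present, so the union is just that shape — 1 connected region. Overall, the cross-section is a single solid region. The nearest boundary edge runs (3.64, -3.75)→(6.75, -6.86); distance from the point to it = 5.03 mm. The point is inside the cross-section and 5.03 mm from the nearest boundary — more than the 1 mm shell width (4 × 0.25), so it's in the infill interior.

infill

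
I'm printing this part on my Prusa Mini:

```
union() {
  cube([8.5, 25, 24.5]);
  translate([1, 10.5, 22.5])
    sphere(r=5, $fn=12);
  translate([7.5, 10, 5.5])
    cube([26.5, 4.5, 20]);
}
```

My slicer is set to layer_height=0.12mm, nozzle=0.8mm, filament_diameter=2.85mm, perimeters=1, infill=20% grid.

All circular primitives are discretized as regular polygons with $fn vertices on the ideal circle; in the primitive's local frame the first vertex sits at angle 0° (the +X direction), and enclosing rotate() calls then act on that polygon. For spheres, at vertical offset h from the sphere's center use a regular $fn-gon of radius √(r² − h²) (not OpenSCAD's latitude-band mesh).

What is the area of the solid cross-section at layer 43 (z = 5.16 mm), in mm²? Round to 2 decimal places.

At z = 5.16 mm: the cube is present — its section is the full 8.5×25 rectangle (area 212.50 mm²); the sphere at (1, 10.5) is absent (|z−center|=17.340 > r=5); the cube at (7.5, 10) does not reach this height (z outside [5.5, 25.5]); Taking the union: only the 8.5×25 cube is present, so the union is just that shape — area = 212.50 mm². Overall, the cross-section is a single solid region. Net area = 212.50 mm².

212.50 mm²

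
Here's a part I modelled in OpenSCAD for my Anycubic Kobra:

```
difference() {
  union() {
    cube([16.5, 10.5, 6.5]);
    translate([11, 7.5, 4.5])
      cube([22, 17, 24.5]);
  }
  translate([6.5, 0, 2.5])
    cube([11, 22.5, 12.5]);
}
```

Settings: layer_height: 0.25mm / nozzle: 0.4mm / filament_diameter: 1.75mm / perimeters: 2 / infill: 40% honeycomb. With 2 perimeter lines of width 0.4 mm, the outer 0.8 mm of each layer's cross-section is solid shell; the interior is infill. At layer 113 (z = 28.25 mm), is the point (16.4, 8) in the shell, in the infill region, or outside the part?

At z = 28.25 mm: the cube is not intersected at this z (z outside [0, 6.5]); the 22×17 cube at (11, 7.5) contributes its full rectangle; Combining (union): only the 22×17 cube at (11, 7.5) is present, so the union is just that shape — 1 connected region; the cube at (6.5, 0) is absent (z outside [2.5, 15]); Taking the first minus the rest: none of the subtracted shapes is present at this height, so the result so far is unchanged — 1 connected region. Overall, the cross-section is a single solid region. The nearest boundary edge runs (11.00, 7.50)→(33.00, 7.50); distance from the point to it = 0.50 mm. The point is inside the cross-section, 0.50 mm from the nearest boundary — within the 0.8 mm shell band (2 × 0.4).

shell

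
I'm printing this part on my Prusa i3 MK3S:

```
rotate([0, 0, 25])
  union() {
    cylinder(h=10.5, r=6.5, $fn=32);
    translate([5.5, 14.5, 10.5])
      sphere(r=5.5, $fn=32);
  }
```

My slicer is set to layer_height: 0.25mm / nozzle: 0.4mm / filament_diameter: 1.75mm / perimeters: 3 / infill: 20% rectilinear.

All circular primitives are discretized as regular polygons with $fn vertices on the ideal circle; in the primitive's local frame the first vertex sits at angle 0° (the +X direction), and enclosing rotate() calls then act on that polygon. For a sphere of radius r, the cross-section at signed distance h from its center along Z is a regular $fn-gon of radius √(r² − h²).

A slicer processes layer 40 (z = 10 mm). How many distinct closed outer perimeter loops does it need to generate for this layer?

At z = 10 mm: the cylinder: section is a regular 32-gon, circumradius r=6.5; the sphere at (5.5, 14.5): section is a regular 32-gon, circumradius = √(r²−h²) = √(5.5²−0.5²) = 5.477; Taking the union: the 2 present regions are separate (no shared area or edge), so areas and boundary lengths simply add and each stays a separate island — 2 connected regions; (whole slice rotated 25° about Z — lengths, areas and connectivity unchanged). The result has 2 disconnected regions.

2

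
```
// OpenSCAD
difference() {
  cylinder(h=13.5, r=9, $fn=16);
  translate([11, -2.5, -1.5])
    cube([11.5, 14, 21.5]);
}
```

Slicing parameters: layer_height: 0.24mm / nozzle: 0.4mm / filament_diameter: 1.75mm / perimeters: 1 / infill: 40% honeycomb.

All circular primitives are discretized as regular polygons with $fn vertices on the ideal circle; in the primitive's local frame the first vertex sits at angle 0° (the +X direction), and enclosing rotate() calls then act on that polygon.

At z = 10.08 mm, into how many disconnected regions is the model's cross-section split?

At z = 10.08 mm: the cylinder: section is a regular 16-gon, circumradius r=9; the 11.5×14 cube at (11, -2.5) contributes its full rectangle; Subtracting the remaining from the first: starting from the r=9 cylinder, the 11.5×14 cube at (11, -2.5) misses the remaining region (no effect) — 1 connected region. The result has 1 disconnected region.

1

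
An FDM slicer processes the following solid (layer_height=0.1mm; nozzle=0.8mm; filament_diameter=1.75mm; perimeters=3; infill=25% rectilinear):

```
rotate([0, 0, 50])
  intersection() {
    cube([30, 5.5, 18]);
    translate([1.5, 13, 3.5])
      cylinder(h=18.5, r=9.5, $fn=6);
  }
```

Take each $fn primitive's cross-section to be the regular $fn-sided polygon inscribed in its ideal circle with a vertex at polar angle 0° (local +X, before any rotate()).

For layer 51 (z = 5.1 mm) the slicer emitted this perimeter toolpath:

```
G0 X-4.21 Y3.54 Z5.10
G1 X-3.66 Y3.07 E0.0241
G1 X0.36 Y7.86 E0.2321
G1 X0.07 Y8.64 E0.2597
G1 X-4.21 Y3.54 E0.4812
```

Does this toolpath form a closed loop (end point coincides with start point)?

yes

Start point (G0): (-4.21, 3.54). End point (last G1): the path returns to the start — closed.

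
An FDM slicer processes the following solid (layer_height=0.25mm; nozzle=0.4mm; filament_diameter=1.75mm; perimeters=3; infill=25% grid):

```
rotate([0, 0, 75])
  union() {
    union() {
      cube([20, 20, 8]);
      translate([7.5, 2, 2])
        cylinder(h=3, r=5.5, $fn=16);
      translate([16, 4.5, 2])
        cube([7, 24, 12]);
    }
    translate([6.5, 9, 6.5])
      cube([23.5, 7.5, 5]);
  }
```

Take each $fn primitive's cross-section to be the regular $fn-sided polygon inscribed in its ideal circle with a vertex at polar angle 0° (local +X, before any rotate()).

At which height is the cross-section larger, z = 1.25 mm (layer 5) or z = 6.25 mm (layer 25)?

Layer 5 (z = 1.25): the cube (footprint 20×20) is included at this height (area 400.00 mm²); the cylinder at (7.5, 2) is absent (z outside [2, 5]); the cube at (16, 4.5) does not reach this height (z outside [2, 14]); Combining (union): only the 20×20 cube is present, so the union is just that shape — area = 400.00 mm²; the cube at (6.5, 9) is not intersected at this z (z outside [6.5, 11.5]); Taking the union: only the result so far is present, so the union is just that shape — area = 400.00 mm²; (whole slice rotated 75° about Z — lengths, areas and connectivity unchanged). So its area = 400.00 mm². Layer 25 (z = 6.25): the cube is present — its section is the full 20×20 rectangle (area 400.00 mm²); the cylinder at (7.5, 2) is not intersected at this z (z outside [2, 5]); the 7×24 cube at (16, 4.5) contributes its full rectangle (area 168.00 mm²); Combining (union): the regions partially overlap — summed areas 568.00 mm² minus the doubly-counted overlap 62.00 mm² gives 506.00 mm² — area = 506.00 mm²; the cube at (6.5, 9) is absent (z outside [6.5, 11.5]); Combining (union): only that combined region is present, so the union is just that shape — area = 506.00 mm²; (rotated 75° about Z; rotation is an isometry so areas/perimeters/island counts are preserved). So its area = 506.00 mm². Layer 25 is larger (506.00 vs 400.00 mm²).

layer 25 (z = 6.25 mm)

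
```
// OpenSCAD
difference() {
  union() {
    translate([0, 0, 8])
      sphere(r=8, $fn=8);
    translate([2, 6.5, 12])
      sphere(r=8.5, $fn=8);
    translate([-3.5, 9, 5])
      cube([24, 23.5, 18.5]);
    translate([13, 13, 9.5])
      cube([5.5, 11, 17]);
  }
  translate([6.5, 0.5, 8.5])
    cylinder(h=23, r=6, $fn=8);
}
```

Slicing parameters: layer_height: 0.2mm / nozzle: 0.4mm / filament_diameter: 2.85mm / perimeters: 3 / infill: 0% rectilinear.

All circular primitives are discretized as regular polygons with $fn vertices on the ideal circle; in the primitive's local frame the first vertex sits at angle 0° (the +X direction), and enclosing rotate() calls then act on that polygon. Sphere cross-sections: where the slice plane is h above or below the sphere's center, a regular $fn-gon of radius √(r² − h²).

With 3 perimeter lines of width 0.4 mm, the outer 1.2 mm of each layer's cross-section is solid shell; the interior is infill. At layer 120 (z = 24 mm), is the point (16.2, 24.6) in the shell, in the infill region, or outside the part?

At z = 24 mm: the sphere is absent (|z−center|=16.000 > r=8); the sphere at (2, 6.5) does not reach this height (|z−center|=12.000 > r=8.5); the cube at (-3.5, 9) does not reach this height (z outside [5, 23.5]); the cube at (13, 13) (footprint 5.5×11) is included at this height; Merging all regions: only the 5.5×11 cube at (13, 13) is present, so the union is just that shape — 1 connected region; the cylinder at (6.5, 0.5): section is a regular 8-gon, circumradius r=6; After the difference (first − rest): starting from that combined region, the r=6 cylinder at (6.5, 0.5) misses the remaining region (no effect) — 1 connected region. Overall, the cross-section is a single solid region. The nearest boundary edge runs (13.00, 24.00)→(18.50, 24.00); distance from the point to it = 0.60 mm. The point is not inside any of the regions above, so it lies outside the cross-section (0.60 mm from the nearest boundary).

outside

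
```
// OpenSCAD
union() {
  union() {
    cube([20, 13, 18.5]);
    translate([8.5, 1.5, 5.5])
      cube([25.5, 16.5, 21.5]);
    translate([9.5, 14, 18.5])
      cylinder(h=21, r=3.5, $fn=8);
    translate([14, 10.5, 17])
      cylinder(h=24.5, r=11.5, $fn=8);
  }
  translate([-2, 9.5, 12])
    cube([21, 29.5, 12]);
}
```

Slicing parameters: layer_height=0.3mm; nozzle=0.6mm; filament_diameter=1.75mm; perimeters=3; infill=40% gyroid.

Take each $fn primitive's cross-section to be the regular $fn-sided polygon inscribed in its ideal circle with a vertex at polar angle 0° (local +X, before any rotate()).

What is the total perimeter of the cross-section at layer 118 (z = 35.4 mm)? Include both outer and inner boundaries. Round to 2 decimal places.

70.41 mm

At z = 35.4 mm: the cube does not reach this height (z outside [0, 18.5]); the cube at (8.5, 1.5) does not reach this height (z outside [5.5, 27]); the r=3.5 cylinder at (9.5, 14) gives a regular 8-gon of circumradius 3.5 (constant along its height) (perimeter = 2·8·3.500·sin(180°/8) = 21.43 mm); the r=11.5 cylinder at (14, 10.5) gives a regular 8-gon of circumradius 11.5 (constant along its height) (perimeter = 2·8·11.500·sin(180°/8) = 70.41 mm); Combining (union): the r=3.5 cylinder at (9.5, 14) lies entirely inside the r=11.5 cylinder at (14, 10.5), so the union is just the r=11.5 cylinder at (14, 10.5) — boundary = 70.41 mm; the cube at (-2, 9.5) does not reach this height (z outside [12, 24]); Combining (union): only that combined region is present, so the union is just that shape — boundary = 70.41 mm. Overall, the cross-section is a single solid region. Total boundary length (outer) = 70.41 mm.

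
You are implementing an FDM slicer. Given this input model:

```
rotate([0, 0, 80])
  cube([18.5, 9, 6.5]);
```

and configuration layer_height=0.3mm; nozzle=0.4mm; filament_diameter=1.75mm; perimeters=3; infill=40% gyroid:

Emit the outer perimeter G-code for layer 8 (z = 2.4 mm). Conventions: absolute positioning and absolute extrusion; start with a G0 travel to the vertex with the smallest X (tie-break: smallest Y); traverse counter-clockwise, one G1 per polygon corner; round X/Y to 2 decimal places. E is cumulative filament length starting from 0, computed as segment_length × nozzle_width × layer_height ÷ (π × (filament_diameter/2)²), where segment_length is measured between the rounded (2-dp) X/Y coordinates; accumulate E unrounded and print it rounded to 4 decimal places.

G0 X-8.86 Y1.56 Z2.40
G1 X0.00 Y0.00 E0.4488
G1 X3.21 Y18.22 E1.3718
G1 X-5.65 Y19.78 E1.8207
G1 X-8.86 Y1.56 E2.7437

At z = 2.4 mm: the cube is present — its section is the full 18.5×9 rectangle; (rotated 80° about Z; rotation is an isometry so areas/perimeters/island counts are preserved). The outline is a single polygon with 4 vertices. Extrusion per mm of travel: 0.4 × 0.3 / (π × 0.875²) = 0.049890. Accumulating E over each segment gives final E = 2.7437.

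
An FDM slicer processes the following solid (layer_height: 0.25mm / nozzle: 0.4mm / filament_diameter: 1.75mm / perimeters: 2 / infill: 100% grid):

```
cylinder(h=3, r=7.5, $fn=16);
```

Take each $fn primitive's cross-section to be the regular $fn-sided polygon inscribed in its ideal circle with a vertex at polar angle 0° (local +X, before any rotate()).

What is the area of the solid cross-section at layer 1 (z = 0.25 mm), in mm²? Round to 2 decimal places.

At z = 0.25 mm: the cylinder: section is a regular 16-gon, circumradius r=7.5 (area = (16/2)·7.500²·sin(360°/16) = 172.21 mm²). Overall, the cross-section is a single solid region. Net area = 172.21 mm².

172.21 mm²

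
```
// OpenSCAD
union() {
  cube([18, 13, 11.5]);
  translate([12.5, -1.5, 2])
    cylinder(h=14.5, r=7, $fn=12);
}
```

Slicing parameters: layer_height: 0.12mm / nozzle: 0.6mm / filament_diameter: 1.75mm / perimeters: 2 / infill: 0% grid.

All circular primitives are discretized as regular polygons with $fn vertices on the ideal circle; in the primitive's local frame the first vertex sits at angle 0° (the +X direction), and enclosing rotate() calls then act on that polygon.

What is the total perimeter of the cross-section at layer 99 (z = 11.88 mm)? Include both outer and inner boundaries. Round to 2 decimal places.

43.48 mm

At z = 11.88 mm: the cube is not intersected at this z (z outside [0, 11.5]); the r=7 cylinder at (12.5, -1.5) contributes a regular 12-gon of circumradius 7 (perimeter = 2·12·7.000·sin(180°/12) = 43.48 mm); Merging all regions: only the r=7 cylinder at (12.5, -1.5) is present, so the union is just that shape — boundary = 43.48 mm. Overall, the cross-section is a single solid region. Total boundary length (outer) = 43.48 mm.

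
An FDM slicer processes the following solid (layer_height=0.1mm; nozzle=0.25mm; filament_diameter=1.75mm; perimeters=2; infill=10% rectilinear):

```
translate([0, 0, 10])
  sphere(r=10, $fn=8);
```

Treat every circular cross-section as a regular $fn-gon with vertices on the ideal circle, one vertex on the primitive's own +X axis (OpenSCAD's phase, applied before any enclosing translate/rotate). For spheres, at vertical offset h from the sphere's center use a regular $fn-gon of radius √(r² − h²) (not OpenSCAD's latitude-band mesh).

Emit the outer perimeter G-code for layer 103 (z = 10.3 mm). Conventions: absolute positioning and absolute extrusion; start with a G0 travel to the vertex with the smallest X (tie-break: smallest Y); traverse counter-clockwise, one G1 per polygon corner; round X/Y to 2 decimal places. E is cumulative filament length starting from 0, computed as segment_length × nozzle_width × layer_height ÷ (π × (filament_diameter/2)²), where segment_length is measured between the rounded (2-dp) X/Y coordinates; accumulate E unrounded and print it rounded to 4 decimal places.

At z = 10.3 mm: the sphere: section is a regular 8-gon, circumradius = √(r²−h²) = √(10²−0.3²) = 9.995. The outline is a single polygon with 8 vertices. Extrusion per mm of travel: 0.25 × 0.1 / (π × 0.875²) = 0.010394. Accumulating E over each segment gives final E = 0.6364.

G0 X-10.00 Y0.00 Z10.30
G1 X-7.07 Y-7.07 E0.0795
G1 X0.00 Y-10.00 E0.1591
G1 X7.07 Y-7.07 E0.2386
G1 X10.00 Y0.00 E0.3182
G1 X7.07 Y7.07 E0.3977
G1 X0.00 Y10.00 E0.4773
G1 X-7.07 Y7.07 E0.5568
G1 X-10.00 Y0.00 E0.6364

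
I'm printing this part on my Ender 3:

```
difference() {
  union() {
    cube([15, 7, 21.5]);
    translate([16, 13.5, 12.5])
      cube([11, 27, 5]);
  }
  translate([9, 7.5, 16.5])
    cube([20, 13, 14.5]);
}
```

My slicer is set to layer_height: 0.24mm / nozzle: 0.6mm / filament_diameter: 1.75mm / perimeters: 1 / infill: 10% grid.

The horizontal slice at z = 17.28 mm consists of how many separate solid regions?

2

At z = 17.28 mm: the cube is present — its section is the full 15×7 rectangle; the 11×27 cube at (16, 13.5) contributes its full rectangle; Combining (union): the 2 present regions are separate (no shared area or edge), so areas and boundary lengths simply add and each stays a separate island — 2 connected regions; the 20×13 cube at (9, 7.5) contributes its full rectangle; After the difference (first − rest): starting from that combined region, the 20×13 cube at (9, 7.5) partially overlaps it — only the 77.00 mm² overlap (of its 260.00 mm²) is removed, clipping the outline — 2 connected regions. The result has 2 disconnected regions.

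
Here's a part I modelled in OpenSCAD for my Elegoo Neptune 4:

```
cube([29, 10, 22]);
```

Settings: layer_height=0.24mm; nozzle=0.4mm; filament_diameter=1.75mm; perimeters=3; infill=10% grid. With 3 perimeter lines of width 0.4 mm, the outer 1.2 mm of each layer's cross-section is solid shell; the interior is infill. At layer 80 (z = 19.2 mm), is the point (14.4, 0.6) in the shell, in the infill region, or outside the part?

At z = 19.2 mm: the 29×10 cube contributes its full rectangle. Overall, the cross-section is a single solid region. The nearest boundary edge runs (0.00, 0.00)→(29.00, 0.00); distance from the point to it = 0.60 mm. The point is inside the cross-section, 0.60 mm from the nearest boundary — within the 1.2 mm shell band (3 × 0.4).

shell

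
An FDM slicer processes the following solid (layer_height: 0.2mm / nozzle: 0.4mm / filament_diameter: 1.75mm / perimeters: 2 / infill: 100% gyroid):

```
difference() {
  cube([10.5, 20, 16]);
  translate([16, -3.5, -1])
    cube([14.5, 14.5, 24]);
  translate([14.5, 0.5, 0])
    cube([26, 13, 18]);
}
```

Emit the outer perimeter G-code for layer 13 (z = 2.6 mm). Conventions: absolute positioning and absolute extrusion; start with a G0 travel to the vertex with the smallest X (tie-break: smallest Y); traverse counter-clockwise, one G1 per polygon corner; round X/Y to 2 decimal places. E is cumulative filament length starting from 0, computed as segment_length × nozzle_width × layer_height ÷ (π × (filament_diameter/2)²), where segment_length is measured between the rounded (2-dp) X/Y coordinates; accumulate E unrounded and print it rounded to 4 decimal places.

G0 X0.00 Y0.00 Z2.60
G1 X10.50 Y0.00 E0.3492
G1 X10.50 Y20.00 E1.0144
G1 X0.00 Y20.00 E1.3637
G1 X0.00 Y0.00 E2.0289

At z = 2.6 mm: the cube is present — its section is the full 10.5×20 rectangle; the cube at (16, -3.5) is present — its section is the full 14.5×14.5 rectangle; the cube at (14.5, 0.5) (footprint 26×13) is included at this height; After the difference (first − rest): starting from the 10.5×20 cube, the 14.5×14.5 cube at (16, -3.5) misses the remaining region (no effect); the 26×13 cube at (14.5, 0.5) misses the remaining region (no effect) — 1 connected region. The outline is a single polygon with 4 vertices. Extrusion per mm of travel: 0.4 × 0.2 / (π × 0.875²) = 0.033260. Accumulating E over each segment gives final E = 2.0289.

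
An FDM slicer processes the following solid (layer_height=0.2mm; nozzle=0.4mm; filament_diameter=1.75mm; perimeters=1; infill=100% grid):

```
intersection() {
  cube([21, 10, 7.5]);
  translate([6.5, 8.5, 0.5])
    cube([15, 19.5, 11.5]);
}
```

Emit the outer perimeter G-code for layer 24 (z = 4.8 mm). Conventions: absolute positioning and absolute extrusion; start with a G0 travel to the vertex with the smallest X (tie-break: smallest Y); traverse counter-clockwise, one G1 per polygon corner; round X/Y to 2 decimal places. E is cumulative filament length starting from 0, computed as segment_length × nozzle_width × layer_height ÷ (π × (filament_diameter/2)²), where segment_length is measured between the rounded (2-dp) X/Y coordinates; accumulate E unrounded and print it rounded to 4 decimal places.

G0 X6.50 Y8.50 Z4.80
G1 X21.00 Y8.50 E0.4823
G1 X21.00 Y10.00 E0.5322
G1 X6.50 Y10.00 E1.0144
G1 X6.50 Y8.50 E1.0643

At z = 4.8 mm: the 21×10 cube contributes its full rectangle; the cube at (6.5, 8.5) (footprint 15×19.5) is included at this height; Keeping only the common overlap: the 15×19.5 cube at (6.5, 8.5) partially overlaps the 21×10 cube; clipping to the common part keeps 21.75 mm² — 1 connected region. The outline is a single polygon with 4 vertices. Extrusion per mm of travel: 0.4 × 0.2 / (π × 0.875²) = 0.033260. Accumulating E over each segment gives final E = 1.0643.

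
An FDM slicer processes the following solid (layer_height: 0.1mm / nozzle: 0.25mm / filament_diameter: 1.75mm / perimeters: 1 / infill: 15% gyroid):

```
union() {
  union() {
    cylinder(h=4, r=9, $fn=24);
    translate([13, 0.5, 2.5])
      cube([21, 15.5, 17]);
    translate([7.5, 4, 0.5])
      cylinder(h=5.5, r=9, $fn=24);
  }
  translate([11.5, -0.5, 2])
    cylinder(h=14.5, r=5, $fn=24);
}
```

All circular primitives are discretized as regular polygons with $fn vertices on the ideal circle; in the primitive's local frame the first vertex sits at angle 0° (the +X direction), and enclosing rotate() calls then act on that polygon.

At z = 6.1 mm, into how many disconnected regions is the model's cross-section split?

At z = 6.1 mm: the cylinder is not intersected at this z (z outside [0, 4]); the 21×15.5 cube at (13, 0.5) contributes its full rectangle; the cylinder at (7.5, 4) is absent (z outside [0.5, 6]); Combining (union): only the 21×15.5 cube at (13, 0.5) is present, so the union is just that shape — 1 connected region; the r=5 cylinder at (11.5, -0.5) contributes a regular 24-gon of circumradius 5; Combining (union): the regions partially overlap (shared area 8.63 mm²), so overlapping operands fuse into one piece — 1 connected region. The result has 1 disconnected region.

1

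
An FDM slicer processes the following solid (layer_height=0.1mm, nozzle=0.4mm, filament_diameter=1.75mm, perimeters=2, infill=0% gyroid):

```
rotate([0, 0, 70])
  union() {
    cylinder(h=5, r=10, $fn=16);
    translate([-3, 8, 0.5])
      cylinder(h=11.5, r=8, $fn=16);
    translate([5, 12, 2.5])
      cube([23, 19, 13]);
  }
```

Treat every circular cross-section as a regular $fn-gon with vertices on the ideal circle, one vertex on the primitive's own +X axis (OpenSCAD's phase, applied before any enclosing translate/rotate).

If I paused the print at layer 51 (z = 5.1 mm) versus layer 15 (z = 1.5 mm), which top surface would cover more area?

Layer 51 (z = 5.1): the cylinder is not intersected at this z (z outside [0, 5]); the r=8 cylinder at (-3, 8) gives a regular 16-gon of circumradius 8 (constant along its height) (area = (16/2)·8.000²·sin(360°/16) = 195.93 mm²); the 23×19 cube at (5, 12) contributes its full rectangle (area 437.00 mm²); Merging all regions: the 2 present regions are separate (no shared area or edge), so areas and boundary lengths simply add and each stays a separate island — area = 632.93 mm²; (whole slice rotated 70° about Z — lengths, areas and connectivity unchanged). So its area = 632.93 mm². Layer 15 (z = 1.5): the r=10 cylinder contributes a regular 16-gon of circumradius 10 (area = (16/2)·10.000²·sin(360°/16) = 306.15 mm²); the r=8 cylinder at (-3, 8) gives a regular 16-gon of circumradius 8 (constant along its height) (area = (16/2)·8.000²·sin(360°/16) = 195.93 mm²); the cube at (5, 12) does not reach this height (z outside [2.5, 15.5]); Combining (union): the regions partially overlap — summed areas 502.08 mm² minus the doubly-counted overlap 100.88 mm² gives 401.20 mm² — area = 401.20 mm²; (whole slice rotated 70° about Z — lengths, areas and connectivity unchanged). So its area = 401.20 mm². Layer 51 is larger (632.93 vs 401.20 mm²).

layer 51 (z = 5.1 mm)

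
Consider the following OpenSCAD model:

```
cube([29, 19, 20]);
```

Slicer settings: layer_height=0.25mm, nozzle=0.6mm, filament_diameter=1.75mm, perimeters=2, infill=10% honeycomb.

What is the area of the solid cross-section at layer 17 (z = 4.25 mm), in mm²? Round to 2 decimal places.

At z = 4.25 mm: the cube is present — its section is the full 29×19 rectangle (area 551.00 mm²). Overall, the cross-section is a single solid region. Net area = 551.00 mm².

551.00 mm²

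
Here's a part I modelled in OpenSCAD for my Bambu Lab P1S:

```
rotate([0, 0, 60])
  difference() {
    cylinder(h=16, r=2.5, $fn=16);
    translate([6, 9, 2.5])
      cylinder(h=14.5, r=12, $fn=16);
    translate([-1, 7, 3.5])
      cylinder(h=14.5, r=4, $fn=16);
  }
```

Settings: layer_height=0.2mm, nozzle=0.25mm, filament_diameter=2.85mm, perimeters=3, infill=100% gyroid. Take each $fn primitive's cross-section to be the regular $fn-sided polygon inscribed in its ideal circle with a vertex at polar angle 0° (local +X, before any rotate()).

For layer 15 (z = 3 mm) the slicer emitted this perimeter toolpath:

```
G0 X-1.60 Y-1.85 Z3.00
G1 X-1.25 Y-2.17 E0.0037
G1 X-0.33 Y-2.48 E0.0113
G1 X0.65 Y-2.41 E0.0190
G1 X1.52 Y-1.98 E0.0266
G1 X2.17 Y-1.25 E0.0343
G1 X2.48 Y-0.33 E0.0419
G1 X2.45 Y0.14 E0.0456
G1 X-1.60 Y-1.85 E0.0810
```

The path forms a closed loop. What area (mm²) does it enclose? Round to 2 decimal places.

Apply the shoelace formula to the sequence of (X, Y) vertices; enclosed area = 4.98 mm².

4.98 mm²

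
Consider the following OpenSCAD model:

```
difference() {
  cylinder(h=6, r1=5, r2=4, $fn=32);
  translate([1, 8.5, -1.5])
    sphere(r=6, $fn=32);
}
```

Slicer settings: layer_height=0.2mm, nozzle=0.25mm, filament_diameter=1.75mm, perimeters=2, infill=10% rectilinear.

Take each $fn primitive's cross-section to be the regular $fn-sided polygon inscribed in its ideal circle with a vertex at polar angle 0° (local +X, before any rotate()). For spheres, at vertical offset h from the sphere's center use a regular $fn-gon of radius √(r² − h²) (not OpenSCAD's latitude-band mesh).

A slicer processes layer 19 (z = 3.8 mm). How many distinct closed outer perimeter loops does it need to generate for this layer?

At z = 3.8 mm: the cone: at t=0.633 of its height the radius interpolates to r₁+(r₂−r₁)t = 4.367, giving a regular 32-gon of that circumradius; the r=6 sphere at (1, 8.5) contributes a regular 32-gon of circumradius √(6²−5.3²) = 2.812; After the difference (first − rest): starting from the cone, the r=6 sphere at (1, 8.5) misses the remaining region (no effect) — 1 connected region. The result has 1 disconnected region.

1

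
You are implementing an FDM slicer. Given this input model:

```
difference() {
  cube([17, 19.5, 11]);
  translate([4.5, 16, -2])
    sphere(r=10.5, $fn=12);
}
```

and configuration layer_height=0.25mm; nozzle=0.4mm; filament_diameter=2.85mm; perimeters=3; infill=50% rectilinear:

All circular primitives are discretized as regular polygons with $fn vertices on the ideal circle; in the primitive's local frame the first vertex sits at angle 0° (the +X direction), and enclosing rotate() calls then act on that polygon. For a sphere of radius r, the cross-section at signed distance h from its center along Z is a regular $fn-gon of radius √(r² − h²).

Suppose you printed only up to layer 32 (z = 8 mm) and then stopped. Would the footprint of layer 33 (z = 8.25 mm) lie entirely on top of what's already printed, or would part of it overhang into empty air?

Compare the two slices. At z = 8: the cube is present — its section is the full 17×19.5 rectangle (area 331.50 mm²); the sphere at (4.5, 16): section is a regular 12-gon, circumradius = √(r²−h²) = √(10.5²−10²) = 3.202 (area = (12/2)·3.202²·sin(360°/12) = 30.75 mm²); Taking the first minus the rest: starting from the 17×19.5 cube (331.50 mm²), the r=10.5 sphere at (4.5, 16) lies wholly inside it (removes its full 30.75 mm² and its 19.89 mm outline becomes a hole wall) — area = 300.75 mm². At z = 8.25: the cube is present — its section is the full 17×19.5 rectangle (area 331.50 mm²); the r=10.5 sphere at (4.5, 16) contributes a regular 12-gon of circumradius √(10.5²−10.25²) = 2.278 (area = (12/2)·2.278²·sin(360°/12) = 15.56 mm²); Subtracting the remaining from the first: starting from the 17×19.5 cube (331.50 mm²), the r=10.5 sphere at (4.5, 16) lies wholly inside it (removes its full 15.56 mm² and its 14.15 mm outline becomes a hole wall) — area = 315.94 mm². Checking containment: at z = 8.25 the cross-section extends beyond the z = 8 cross-section by about 15.19 mm².

part overhangs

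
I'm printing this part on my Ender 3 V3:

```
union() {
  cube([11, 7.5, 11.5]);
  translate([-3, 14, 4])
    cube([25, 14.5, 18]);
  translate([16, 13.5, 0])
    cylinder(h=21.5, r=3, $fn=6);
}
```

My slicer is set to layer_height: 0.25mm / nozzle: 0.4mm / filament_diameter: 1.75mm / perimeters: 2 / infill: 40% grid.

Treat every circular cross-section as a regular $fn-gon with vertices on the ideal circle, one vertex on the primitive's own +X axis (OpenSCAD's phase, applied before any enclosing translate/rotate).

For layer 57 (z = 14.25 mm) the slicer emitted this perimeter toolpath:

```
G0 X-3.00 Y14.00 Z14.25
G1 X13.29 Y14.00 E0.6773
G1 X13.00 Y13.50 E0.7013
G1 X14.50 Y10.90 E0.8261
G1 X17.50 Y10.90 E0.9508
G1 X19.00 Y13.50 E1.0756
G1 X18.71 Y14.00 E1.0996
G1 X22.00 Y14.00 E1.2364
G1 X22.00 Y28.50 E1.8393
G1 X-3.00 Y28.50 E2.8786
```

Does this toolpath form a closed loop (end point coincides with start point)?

no

Start point (G0): (-3.00, 14.00). End point (last G1): the path does not return to the start — open.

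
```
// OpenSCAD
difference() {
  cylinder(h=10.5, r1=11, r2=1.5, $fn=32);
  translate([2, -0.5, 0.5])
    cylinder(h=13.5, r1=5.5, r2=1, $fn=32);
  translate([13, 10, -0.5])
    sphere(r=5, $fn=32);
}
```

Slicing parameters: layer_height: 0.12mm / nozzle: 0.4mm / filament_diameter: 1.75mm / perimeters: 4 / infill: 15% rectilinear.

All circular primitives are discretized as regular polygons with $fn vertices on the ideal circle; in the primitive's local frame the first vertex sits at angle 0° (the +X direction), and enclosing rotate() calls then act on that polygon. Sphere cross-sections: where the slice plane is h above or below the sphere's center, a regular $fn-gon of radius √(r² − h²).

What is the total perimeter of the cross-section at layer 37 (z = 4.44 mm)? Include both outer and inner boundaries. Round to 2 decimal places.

At z = 4.44 mm: the cone contributes a regular 32-gon of circumradius 6.983 (interpolated between r1=11 and r2=1.5 at t=0.423) (perimeter = 2·32·6.983·sin(180°/32) = 43.80 mm); the cone at (2, -0.5) contributes a regular 32-gon of circumradius 4.187 (interpolated between r1=5.5 and r2=1 at t=0.292) (perimeter = 2·32·4.187·sin(180°/32) = 26.26 mm); the r=5 sphere at (13, 10) slices to a regular 32-gon of circumradius 0.772 (√(r²−h²) with h=4.94 from center) (perimeter = 2·32·0.772·sin(180°/32) = 4.84 mm); Taking the first minus the rest: starting from the cone, the cone at (2, -0.5) lies wholly inside it (removes its full 54.71 mm² and its 26.26 mm outline becomes a hole wall); the r=5 sphere at (13, 10) misses the remaining region (no effect) — boundary (outer + 1 inner loop) = 70.07 mm. Overall, the cross-section is one region with 1 hole. Total boundary length (outer + inner) = 70.07 mm.

70.07 mm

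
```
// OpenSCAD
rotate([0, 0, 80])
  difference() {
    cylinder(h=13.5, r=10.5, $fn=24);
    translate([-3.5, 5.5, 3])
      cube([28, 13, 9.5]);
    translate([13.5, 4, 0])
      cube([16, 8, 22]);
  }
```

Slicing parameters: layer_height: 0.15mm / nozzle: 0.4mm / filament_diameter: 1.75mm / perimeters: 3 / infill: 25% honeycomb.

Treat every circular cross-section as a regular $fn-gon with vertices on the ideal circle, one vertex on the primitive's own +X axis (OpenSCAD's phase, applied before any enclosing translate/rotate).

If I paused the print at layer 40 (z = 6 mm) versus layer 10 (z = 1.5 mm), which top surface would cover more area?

Layer 40 (z = 6): the r=10.5 cylinder contributes a regular 24-gon of circumradius 10.5 (area = (24/2)·10.500²·sin(360°/24) = 342.42 mm²); the 28×13 cube at (-3.5, 5.5) contributes its full rectangle (area 364.00 mm²); the cube at (13.5, 4) is present — its section is the full 16×8 rectangle (area 128.00 mm²); Subtracting the remaining from the first: starting from the r=10.5 cylinder (342.42 mm²), the 28×13 cube at (-3.5, 5.5) partially overlaps it — only the 47.56 mm² overlap (of its 364.00 mm²) is removed, clipping the outline; the 16×8 cube at (13.5, 4) misses the remaining region (no effect) — area = 294.86 mm²; (whole slice rotated 80° about Z — lengths, areas and connectivity unchanged). So its area = 294.86 mm². Layer 10 (z = 1.5): the r=10.5 cylinder gives a regular 24-gon of circumradius 10.5 (constant along its height) (area = (24/2)·10.500²·sin(360°/24) = 342.42 mm²); the cube at (-3.5, 5.5) is absent (z outside [3, 12.5]); the 16×8 cube at (13.5, 4) contributes its full rectangle (area 128.00 mm²); Taking the first minus the rest: starting from the r=10.5 cylinder (342.42 mm²), the 16×8 cube at (13.5, 4) misses the remaining region (no effect) — area = 342.42 mm²; (whole slice rotated 80° about Z — lengths, areas and connectivity unchanged). So its area = 342.42 mm². Layer 10 is larger (342.42 vs 294.86 mm²).

layer 10 (z = 1.5 mm)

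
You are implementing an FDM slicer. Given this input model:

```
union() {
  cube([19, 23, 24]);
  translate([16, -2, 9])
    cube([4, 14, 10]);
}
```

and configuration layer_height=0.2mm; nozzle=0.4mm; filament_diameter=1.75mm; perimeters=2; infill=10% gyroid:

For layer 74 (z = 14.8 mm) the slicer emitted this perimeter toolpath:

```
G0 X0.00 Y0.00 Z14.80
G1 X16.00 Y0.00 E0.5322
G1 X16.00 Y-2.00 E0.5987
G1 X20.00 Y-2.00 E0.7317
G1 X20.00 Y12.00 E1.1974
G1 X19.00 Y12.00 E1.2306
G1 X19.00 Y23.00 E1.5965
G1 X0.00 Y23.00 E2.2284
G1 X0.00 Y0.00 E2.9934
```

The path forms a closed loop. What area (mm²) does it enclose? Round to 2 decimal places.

457.00 mm²

Apply the shoelace formula to the sequence of (X, Y) vertices; enclosed area = 457.00 mm².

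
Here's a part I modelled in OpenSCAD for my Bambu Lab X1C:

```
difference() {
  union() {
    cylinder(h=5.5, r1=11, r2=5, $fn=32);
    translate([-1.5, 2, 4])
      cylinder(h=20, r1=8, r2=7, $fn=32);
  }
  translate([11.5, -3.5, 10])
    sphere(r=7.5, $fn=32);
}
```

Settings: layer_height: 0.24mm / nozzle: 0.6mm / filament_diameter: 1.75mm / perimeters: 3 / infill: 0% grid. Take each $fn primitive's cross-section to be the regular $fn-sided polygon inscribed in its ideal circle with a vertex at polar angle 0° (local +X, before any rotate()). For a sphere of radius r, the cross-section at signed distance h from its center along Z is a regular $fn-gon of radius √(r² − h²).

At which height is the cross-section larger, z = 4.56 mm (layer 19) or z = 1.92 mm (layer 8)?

layer 8 (z = 1.92 mm)

Layer 19 (z = 4.56): the cone: at t=0.829 of its height the radius interpolates to r₁+(r₂−r₁)t = 6.025, giving a regular 32-gon of that circumradius (area = (32/2)·6.025²·sin(360°/32) = 113.33 mm²); the cone at (-1.5, 2) contributes a regular 32-gon of circumradius 7.972 (interpolated between r1=8 and r2=7 at t=0.028) (area = (32/2)·7.972²·sin(360°/32) = 198.38 mm²); Taking the union: the regions partially overlap — summed areas 311.70 mm² minus the doubly-counted overlap 109.85 mm² gives 201.85 mm² — area = 201.85 mm²; the r=7.5 sphere at (11.5, -3.5) slices to a regular 32-gon of circumradius 5.163 (√(r²−h²) with h=5.44 from center) (area = (32/2)·5.163²·sin(360°/32) = 83.21 mm²); Subtracting the remaining from the first: starting from that combined region (201.85 mm²), the r=7.5 sphere at (11.5, -3.5) misses the remaining region (no effect) — area = 201.85 mm². So its area = 201.85 mm². Layer 8 (z = 1.92): the cone (r1=11→r2=5) has section circumradius 8.905 here — a regular 32-gon (area = (32/2)·8.905²·sin(360°/32) = 247.55 mm²); the cone at (-1.5, 2) does not reach this height (z outside [4, 24]); Combining (union): only the cone is present, so the union is just that shape — area = 247.55 mm²; the sphere at (11.5, -3.5) is absent (|z−center|=8.080 > r=7.5); After the difference (first − rest): none of the subtracted shapes is present at this height, so that combined region is unchanged — area = 247.55 mm². So its area = 247.55 mm². Layer 8 is larger (247.55 vs 201.85 mm²).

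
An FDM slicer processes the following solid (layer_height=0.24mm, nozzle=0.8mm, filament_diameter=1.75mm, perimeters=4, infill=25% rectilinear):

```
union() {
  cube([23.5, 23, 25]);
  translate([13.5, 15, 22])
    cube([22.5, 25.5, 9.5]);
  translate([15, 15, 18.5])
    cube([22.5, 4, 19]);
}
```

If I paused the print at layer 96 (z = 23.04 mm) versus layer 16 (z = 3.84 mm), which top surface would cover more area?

layer 96 (z = 23.04 mm)

Layer 96 (z = 23.04): the cube (footprint 23.5×23) is included at this height (area 540.50 mm²); the cube at (13.5, 15) (footprint 22.5×25.5) is included at this height (area 573.75 mm²); the 22.5×4 cube at (15, 15) contributes its full rectangle (area 90.00 mm²); Merging all regions: the regions partially overlap — summed areas 1204.25 mm² minus the doubly-counted overlap 164.00 mm² gives 1040.25 mm² — area = 1040.25 mm². So its area = 1040.25 mm². Layer 16 (z = 3.84): the cube (footprint 23.5×23) is included at this height (area 540.50 mm²); the cube at (13.5, 15) does not reach this height (z outside [22, 31.5]); the cube at (15, 15) does not reach this height (z outside [18.5, 37.5]); Combining (union): only the 23.5×23 cube is present, so the union is just that shape — area = 540.50 mm². So its area = 540.50 mm². Layer 96 is larger (1040.25 vs 540.50 mm²).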